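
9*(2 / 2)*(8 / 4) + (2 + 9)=29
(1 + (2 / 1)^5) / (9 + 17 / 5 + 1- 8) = 55 / 9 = 6.11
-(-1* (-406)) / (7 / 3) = -174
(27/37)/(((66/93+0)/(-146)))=-61101/407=-150.13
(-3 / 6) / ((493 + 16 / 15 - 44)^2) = -225 / 91152002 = -0.00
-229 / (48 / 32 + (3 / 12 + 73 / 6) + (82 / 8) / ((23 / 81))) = -15801 / 3451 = -4.58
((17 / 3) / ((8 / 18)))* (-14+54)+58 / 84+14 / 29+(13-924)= -486989 / 1218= -399.83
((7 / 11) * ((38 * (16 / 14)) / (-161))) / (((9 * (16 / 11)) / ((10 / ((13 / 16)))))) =-3040 / 18837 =-0.16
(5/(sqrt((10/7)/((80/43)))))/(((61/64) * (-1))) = -640 * sqrt(602)/2623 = -5.99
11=11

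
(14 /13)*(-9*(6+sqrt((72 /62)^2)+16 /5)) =-100.42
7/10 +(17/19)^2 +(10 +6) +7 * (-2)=3.50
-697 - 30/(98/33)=-34648/49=-707.10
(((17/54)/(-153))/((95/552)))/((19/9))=-92/16245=-0.01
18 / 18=1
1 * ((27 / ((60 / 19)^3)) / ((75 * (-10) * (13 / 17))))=-116603 / 78000000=-0.00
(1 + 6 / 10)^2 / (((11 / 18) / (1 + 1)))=2304 / 275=8.38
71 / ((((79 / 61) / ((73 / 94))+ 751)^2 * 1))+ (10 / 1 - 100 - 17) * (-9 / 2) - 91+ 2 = 8818235124355863 / 22466833907282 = 392.50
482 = 482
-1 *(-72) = 72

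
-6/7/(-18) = 1/21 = 0.05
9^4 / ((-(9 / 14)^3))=-24696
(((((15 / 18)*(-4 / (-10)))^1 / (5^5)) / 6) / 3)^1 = 1 / 168750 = 0.00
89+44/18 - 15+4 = 724/9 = 80.44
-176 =-176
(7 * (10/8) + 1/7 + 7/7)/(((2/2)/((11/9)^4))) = 4055557/183708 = 22.08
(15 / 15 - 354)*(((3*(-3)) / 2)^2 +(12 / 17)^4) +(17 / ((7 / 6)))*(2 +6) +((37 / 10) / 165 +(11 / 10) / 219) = -334230472989337 / 46947154100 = -7119.29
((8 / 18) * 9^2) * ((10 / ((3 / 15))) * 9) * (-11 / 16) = -22275 / 2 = -11137.50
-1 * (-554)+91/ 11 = 6185/ 11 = 562.27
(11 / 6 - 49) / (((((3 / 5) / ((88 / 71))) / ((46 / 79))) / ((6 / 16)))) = -357995 / 16827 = -21.28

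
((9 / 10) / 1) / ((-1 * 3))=-3 / 10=-0.30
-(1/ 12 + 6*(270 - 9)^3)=-1280129833/ 12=-106677486.08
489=489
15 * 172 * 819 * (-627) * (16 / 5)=-4239563328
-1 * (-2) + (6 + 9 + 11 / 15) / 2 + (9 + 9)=418 / 15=27.87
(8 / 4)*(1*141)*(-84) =-23688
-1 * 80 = -80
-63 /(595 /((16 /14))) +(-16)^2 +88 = 204608 /595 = 343.88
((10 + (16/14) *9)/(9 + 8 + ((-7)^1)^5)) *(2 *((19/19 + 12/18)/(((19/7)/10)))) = -1420/95703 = -0.01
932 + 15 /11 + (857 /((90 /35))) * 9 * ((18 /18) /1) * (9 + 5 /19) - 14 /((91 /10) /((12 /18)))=234073735 /8151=28717.18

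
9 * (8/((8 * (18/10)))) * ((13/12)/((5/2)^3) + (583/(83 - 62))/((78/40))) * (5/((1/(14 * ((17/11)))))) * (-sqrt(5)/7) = -49796332 * sqrt(5)/45045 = -2471.93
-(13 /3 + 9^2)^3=-16777216 /27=-621378.37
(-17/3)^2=289/9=32.11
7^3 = 343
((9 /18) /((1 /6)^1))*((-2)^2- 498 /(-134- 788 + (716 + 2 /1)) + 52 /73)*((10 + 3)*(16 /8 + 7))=6232005 /2482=2510.88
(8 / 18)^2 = 0.20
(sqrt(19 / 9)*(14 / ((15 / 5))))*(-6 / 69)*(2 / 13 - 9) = 140*sqrt(19) / 117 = 5.22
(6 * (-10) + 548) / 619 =488 / 619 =0.79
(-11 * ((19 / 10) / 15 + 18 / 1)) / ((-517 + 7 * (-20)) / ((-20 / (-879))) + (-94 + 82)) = 59818 / 8666145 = 0.01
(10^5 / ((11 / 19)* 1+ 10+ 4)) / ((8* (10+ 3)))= 237500 / 3601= 65.95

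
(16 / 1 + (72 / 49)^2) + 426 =1066426 / 2401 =444.16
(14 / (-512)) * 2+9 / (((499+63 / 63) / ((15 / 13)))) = -1411 / 41600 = -0.03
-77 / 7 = -11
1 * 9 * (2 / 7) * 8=144 / 7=20.57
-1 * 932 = -932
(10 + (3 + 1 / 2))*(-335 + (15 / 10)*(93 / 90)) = -180063 / 40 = -4501.58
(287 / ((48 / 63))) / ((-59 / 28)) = -42189 / 236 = -178.77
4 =4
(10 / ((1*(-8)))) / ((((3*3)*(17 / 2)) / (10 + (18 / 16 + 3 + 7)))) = -845 / 2448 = -0.35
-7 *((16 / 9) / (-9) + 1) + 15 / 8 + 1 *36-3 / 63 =146105 / 4536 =32.21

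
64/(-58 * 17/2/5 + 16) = -320/413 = -0.77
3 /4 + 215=863 /4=215.75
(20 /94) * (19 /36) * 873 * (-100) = -460750 /47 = -9803.19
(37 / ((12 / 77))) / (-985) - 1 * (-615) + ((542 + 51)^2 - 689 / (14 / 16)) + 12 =29082144457 / 82740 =351488.33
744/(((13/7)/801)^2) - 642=23390097558/169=138402944.13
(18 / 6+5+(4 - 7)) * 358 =1790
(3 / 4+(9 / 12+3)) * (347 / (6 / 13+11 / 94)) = 1908153 / 707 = 2698.94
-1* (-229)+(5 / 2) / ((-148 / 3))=67769 / 296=228.95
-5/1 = -5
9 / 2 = 4.50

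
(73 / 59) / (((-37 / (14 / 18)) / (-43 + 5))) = 19418 / 19647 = 0.99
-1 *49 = -49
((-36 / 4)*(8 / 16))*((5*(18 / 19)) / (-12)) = 135 / 76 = 1.78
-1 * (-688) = 688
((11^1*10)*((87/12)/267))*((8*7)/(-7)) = -6380/267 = -23.90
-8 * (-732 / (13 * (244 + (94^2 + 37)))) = 0.05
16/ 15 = 1.07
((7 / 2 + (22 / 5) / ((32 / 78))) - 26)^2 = 221841 / 1600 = 138.65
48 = 48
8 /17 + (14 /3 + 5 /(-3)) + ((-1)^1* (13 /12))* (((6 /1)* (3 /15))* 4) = -147 /85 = -1.73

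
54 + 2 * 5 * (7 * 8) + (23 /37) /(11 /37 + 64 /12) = 383819 /625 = 614.11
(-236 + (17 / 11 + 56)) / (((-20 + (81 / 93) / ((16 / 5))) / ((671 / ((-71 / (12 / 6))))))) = -118785056 / 694735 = -170.98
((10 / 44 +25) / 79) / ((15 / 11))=37 / 158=0.23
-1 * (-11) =11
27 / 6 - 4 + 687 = 1375 / 2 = 687.50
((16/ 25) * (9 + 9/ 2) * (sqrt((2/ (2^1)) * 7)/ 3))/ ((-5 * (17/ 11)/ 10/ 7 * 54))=-616 * sqrt(7)/ 1275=-1.28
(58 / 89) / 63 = 58 / 5607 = 0.01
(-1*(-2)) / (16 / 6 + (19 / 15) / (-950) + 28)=1500 / 22999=0.07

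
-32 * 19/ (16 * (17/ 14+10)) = -532/ 157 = -3.39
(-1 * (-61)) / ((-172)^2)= 61 / 29584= 0.00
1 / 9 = 0.11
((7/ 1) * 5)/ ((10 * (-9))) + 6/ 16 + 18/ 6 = 215/ 72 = 2.99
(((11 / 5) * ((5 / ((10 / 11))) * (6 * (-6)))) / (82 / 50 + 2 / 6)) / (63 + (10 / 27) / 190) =-1675971 / 478336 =-3.50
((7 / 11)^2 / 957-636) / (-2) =73646843 / 231594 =318.00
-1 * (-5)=5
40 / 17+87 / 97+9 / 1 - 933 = -1518317 / 1649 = -920.75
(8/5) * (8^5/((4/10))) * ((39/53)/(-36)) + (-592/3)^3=-10999992320/1431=-7686926.85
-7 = -7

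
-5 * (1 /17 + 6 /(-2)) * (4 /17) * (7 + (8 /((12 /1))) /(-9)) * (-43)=-473000 /459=-1030.50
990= 990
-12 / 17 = -0.71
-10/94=-5/47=-0.11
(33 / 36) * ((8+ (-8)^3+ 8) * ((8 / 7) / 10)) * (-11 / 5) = 60016 / 525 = 114.32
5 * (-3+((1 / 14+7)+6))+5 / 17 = 12055 / 238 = 50.65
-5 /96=-0.05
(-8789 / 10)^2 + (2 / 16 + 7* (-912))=153216267 / 200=766081.34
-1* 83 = -83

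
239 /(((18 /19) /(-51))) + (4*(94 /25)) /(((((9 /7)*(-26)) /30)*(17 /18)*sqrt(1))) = -85397437 /6630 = -12880.46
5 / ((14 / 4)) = 10 / 7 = 1.43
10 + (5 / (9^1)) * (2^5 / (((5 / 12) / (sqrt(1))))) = 158 / 3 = 52.67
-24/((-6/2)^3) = 8/9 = 0.89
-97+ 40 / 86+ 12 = -3635 / 43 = -84.53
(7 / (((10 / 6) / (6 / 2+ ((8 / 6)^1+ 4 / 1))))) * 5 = 175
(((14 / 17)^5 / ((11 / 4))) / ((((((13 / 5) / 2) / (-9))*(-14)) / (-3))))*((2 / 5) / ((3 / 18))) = -99574272 / 203039551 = -0.49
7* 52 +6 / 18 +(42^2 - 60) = 6205 / 3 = 2068.33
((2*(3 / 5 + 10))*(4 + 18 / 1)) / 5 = 93.28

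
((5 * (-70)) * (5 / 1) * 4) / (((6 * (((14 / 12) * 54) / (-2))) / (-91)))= -91000 / 27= -3370.37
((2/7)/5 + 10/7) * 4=208/35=5.94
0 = 0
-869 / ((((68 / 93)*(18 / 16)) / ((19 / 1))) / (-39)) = 13307866 / 17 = 782815.65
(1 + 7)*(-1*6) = -48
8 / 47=0.17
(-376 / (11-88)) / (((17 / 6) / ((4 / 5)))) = 9024 / 6545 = 1.38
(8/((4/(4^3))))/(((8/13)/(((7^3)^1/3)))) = 71344/3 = 23781.33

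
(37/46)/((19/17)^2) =0.64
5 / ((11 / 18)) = 90 / 11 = 8.18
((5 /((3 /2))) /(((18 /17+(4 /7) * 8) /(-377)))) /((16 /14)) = -195.30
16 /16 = 1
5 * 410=2050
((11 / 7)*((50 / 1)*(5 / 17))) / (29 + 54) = 2750 / 9877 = 0.28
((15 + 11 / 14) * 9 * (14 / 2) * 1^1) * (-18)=-17901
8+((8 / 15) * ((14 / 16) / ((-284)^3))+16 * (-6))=-30236321287 / 343594560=-88.00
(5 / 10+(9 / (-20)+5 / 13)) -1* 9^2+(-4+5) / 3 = -62581 / 780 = -80.23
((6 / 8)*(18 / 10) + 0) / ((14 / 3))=81 / 280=0.29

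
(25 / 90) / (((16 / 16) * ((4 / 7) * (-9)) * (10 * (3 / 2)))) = -7 / 1944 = -0.00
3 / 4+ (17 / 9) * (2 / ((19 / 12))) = 715 / 228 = 3.14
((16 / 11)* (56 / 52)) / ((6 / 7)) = 1.83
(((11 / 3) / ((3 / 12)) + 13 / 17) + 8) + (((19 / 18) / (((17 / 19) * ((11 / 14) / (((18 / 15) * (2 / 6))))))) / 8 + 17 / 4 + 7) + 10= 753251 / 16830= 44.76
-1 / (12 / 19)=-19 / 12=-1.58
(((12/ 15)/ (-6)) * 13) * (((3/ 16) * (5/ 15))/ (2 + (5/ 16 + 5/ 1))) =-2/ 135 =-0.01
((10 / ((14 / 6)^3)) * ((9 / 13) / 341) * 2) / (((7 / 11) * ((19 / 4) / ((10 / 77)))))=194400 / 1415603189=0.00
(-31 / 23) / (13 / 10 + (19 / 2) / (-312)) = -96720 / 91103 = -1.06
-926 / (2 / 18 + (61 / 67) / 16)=-8934048 / 1621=-5511.44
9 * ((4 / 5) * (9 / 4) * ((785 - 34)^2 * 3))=137052243 / 5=27410448.60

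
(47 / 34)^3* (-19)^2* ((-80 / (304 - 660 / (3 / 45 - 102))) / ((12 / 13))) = -266.19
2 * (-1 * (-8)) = 16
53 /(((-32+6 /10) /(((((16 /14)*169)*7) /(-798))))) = 2.86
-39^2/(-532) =1521/532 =2.86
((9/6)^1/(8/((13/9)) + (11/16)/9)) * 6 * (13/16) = 13689/10511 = 1.30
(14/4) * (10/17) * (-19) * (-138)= 91770/17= 5398.24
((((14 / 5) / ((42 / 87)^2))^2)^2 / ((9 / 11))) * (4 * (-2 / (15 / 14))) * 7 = -5502710542571 / 4134375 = -1330965.51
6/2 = 3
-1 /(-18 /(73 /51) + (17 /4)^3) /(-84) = 1168 /6297837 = 0.00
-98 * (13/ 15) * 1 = -1274/ 15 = -84.93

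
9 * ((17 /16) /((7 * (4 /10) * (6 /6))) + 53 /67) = 10.53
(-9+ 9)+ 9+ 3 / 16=147 / 16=9.19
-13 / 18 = -0.72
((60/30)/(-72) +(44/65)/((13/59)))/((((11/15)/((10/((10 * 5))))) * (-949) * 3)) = -92611/317554380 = -0.00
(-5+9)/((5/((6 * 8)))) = 192/5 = 38.40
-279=-279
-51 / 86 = -0.59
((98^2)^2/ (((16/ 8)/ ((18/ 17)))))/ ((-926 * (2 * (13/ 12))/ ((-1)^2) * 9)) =-276710448/ 102323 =-2704.28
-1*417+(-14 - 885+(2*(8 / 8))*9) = -1298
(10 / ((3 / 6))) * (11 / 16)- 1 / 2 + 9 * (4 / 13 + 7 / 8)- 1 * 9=1549 / 104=14.89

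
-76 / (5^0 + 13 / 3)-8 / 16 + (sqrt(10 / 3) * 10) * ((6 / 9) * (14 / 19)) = -59 / 4 + 280 * sqrt(30) / 171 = -5.78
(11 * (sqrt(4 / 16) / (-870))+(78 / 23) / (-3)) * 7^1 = -318451 / 40020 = -7.96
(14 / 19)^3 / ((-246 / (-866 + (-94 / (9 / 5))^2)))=-206834488 / 68336217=-3.03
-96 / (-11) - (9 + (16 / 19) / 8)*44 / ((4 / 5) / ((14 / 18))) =-716239 / 1881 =-380.78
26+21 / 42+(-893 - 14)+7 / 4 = -3515 / 4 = -878.75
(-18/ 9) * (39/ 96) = -13/ 16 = -0.81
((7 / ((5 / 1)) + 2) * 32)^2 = 295936 / 25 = 11837.44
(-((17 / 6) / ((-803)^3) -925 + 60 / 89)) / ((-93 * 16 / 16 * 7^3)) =-255571833272443 / 8819926407905382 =-0.03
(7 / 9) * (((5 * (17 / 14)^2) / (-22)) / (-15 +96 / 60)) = 7225 / 371448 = 0.02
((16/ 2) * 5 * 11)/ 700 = 22/ 35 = 0.63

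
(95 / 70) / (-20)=-19 / 280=-0.07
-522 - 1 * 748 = -1270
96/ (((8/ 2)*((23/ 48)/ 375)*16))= 27000/ 23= 1173.91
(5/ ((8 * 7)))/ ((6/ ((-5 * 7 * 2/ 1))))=-25/ 24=-1.04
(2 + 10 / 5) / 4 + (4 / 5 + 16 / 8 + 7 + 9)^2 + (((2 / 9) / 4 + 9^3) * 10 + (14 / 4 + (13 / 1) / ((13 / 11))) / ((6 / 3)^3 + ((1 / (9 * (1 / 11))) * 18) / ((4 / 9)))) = 7645.25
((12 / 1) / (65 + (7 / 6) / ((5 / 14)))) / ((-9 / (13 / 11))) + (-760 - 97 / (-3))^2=13419616439 / 25344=529498.75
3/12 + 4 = 17/4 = 4.25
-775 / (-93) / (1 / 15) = 125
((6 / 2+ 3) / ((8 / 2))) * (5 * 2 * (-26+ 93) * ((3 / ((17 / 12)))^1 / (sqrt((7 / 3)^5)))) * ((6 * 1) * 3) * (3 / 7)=17583480 * sqrt(21) / 40817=1974.12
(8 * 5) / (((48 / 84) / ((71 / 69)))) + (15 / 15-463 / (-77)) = 419950 / 5313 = 79.04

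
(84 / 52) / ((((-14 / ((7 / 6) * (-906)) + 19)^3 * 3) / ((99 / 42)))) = 3442951 / 18644853942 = 0.00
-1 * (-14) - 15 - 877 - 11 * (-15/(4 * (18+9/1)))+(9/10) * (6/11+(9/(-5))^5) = -5525359693/6187500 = -892.99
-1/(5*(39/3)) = -1/65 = -0.02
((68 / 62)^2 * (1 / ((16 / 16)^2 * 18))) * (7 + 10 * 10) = 61846 / 8649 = 7.15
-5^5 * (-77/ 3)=240625/ 3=80208.33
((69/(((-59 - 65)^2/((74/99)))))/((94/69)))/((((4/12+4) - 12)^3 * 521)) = -999/95257564336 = -0.00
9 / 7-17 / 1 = -110 / 7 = -15.71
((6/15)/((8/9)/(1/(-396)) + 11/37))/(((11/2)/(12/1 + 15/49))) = -89244/35070035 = -0.00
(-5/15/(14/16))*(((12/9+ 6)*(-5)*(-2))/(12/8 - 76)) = 3520/9387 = 0.37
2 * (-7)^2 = 98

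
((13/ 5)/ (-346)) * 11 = -143/ 1730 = -0.08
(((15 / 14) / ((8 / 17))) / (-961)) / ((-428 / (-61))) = -15555 / 46066496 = -0.00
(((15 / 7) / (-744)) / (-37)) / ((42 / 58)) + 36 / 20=1.80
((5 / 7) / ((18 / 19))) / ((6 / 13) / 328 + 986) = 20254 / 26487153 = 0.00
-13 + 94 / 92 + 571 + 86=29671 / 46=645.02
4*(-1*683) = -2732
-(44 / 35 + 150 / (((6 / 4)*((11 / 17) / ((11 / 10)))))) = -5994 / 35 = -171.26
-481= -481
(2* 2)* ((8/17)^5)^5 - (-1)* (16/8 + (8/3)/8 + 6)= 8.33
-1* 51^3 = -132651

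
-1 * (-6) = 6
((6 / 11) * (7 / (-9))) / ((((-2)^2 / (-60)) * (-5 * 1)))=-14 / 11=-1.27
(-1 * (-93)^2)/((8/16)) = -17298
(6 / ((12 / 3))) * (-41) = -123 / 2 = -61.50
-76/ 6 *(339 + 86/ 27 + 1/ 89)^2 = -25694612030552/ 17323227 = -1483246.28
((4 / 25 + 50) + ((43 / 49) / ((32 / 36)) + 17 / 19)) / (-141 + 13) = -9690217 / 23833600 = -0.41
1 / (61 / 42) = 42 / 61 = 0.69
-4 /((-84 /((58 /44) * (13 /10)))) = 0.08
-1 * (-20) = 20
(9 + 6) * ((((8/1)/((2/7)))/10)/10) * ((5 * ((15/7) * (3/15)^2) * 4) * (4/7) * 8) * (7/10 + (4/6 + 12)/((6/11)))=787.38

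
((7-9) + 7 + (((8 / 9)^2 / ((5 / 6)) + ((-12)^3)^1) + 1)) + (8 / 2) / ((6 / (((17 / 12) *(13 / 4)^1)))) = -1855421 / 1080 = -1717.98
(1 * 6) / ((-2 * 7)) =-3 / 7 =-0.43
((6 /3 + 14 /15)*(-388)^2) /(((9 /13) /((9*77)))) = 6630559936 /15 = 442037329.07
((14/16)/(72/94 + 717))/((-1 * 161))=-47/6207240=-0.00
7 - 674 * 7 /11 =-4641 /11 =-421.91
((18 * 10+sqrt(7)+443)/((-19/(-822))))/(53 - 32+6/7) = 1918 * sqrt(7)/969+1194914/969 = 1238.38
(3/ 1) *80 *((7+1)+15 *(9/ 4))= 10020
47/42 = 1.12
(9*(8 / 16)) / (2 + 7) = 1 / 2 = 0.50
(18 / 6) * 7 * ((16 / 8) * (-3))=-126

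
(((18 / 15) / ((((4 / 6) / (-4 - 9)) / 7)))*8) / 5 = -6552 / 25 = -262.08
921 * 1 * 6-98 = 5428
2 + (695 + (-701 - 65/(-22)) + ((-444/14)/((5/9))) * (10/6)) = -14813/154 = -96.19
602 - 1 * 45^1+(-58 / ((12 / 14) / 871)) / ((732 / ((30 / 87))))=581101 / 1098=529.24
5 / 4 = 1.25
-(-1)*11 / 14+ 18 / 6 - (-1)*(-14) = -143 / 14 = -10.21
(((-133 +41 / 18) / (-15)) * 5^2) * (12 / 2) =11765 / 9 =1307.22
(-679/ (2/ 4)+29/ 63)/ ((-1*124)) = 85525/ 7812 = 10.95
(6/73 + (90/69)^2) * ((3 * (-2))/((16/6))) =-4.01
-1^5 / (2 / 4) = -2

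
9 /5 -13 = -56 /5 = -11.20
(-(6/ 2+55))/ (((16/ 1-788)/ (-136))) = -1972/ 193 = -10.22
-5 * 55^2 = -15125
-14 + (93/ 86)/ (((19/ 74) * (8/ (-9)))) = -122473/ 6536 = -18.74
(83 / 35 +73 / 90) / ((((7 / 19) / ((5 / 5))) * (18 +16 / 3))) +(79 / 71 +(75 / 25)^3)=41618629 / 1461180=28.48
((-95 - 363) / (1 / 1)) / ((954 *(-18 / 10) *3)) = 0.09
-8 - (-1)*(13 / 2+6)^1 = 9 / 2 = 4.50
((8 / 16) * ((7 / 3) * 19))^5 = 41615795893 / 7776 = 5351825.60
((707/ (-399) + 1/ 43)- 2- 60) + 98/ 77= -1684414/ 26961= -62.48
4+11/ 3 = 7.67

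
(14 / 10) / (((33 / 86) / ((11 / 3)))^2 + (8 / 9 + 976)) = 0.00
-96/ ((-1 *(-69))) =-32/ 23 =-1.39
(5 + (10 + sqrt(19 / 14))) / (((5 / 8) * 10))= 2 * sqrt(266) / 175 + 12 / 5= 2.59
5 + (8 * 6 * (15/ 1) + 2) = 727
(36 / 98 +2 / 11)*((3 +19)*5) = 2960 / 49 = 60.41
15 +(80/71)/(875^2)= 15.00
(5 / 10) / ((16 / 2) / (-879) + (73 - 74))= -879 / 1774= -0.50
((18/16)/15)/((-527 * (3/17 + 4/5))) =-3/20584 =-0.00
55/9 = 6.11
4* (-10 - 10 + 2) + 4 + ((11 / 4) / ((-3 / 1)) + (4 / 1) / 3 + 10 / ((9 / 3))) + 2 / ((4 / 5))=-247 / 4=-61.75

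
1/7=0.14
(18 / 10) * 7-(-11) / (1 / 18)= 1053 / 5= 210.60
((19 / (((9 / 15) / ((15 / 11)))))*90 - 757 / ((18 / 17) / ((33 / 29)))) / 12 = 5881351 / 22968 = 256.07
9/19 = 0.47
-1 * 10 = -10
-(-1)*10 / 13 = 10 / 13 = 0.77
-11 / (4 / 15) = -165 / 4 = -41.25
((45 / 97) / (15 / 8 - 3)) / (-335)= 8 / 6499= 0.00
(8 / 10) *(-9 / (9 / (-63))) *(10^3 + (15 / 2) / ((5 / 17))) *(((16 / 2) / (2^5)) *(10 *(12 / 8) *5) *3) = 5814585 / 2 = 2907292.50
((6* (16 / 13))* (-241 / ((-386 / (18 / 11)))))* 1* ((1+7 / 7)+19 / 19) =624672 / 27599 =22.63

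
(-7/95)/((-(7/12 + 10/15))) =28/475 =0.06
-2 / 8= -1 / 4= -0.25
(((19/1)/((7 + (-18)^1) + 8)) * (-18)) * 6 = 684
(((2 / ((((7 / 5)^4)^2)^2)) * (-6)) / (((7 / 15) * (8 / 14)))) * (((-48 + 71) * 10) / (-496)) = 789642333984375 / 8241766781261048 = 0.10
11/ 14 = 0.79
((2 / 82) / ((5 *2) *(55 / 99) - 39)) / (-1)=0.00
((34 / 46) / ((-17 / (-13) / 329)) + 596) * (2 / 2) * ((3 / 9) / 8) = 5995 / 184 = 32.58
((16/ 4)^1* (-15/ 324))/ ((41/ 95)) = -475/ 1107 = -0.43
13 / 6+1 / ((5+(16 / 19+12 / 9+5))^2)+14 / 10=25816261 / 7224540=3.57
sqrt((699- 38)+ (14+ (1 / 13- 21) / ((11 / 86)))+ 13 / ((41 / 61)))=2*sqrt(4561197069) / 5863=23.04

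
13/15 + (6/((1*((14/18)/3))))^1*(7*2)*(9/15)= 2929/15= 195.27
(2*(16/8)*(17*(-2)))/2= -68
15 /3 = 5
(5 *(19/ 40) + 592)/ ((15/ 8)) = 317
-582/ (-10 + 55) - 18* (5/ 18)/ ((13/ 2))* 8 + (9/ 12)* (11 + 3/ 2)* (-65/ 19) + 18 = -982849/ 29640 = -33.16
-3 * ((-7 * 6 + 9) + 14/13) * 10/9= 4150/39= 106.41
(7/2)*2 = 7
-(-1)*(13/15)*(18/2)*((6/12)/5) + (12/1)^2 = 7239/50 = 144.78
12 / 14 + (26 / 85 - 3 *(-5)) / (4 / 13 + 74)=1.06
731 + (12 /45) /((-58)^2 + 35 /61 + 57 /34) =731.00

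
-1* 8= -8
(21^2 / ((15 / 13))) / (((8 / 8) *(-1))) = -1911 / 5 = -382.20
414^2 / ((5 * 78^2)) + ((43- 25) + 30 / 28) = 292269 / 11830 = 24.71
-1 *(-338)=338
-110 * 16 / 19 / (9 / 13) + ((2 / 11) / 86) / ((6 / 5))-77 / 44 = -43854571 / 323532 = -135.55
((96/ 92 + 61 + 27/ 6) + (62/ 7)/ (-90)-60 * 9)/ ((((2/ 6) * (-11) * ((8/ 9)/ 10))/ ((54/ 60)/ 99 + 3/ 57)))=241410987/ 2691920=89.68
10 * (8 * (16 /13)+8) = 2320 /13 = 178.46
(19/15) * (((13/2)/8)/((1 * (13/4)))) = 19/60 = 0.32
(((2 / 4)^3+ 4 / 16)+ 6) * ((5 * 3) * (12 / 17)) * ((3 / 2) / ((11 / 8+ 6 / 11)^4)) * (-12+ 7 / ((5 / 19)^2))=2704431172608 / 4078653605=663.07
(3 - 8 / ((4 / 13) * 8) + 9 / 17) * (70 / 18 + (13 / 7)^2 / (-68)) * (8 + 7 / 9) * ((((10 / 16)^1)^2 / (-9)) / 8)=-4319089975 / 84569038848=-0.05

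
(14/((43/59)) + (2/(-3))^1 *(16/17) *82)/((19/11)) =-18.67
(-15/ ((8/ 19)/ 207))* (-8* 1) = 58995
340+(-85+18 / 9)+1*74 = 331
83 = 83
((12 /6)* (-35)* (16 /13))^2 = 1254400 /169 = 7422.49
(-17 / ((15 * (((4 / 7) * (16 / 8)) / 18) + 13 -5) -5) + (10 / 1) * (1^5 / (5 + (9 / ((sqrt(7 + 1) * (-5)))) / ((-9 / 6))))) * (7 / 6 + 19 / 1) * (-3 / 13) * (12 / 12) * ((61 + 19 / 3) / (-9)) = -2878497677 / 36154053 -611050 * sqrt(2) / 145197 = -85.57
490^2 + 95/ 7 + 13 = 1680886/ 7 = 240126.57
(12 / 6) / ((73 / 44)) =88 / 73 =1.21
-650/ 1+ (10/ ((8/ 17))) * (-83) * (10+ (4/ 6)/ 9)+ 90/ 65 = -6464284/ 351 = -18416.76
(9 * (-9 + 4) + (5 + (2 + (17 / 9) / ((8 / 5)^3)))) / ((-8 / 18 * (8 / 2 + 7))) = 172979 / 22528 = 7.68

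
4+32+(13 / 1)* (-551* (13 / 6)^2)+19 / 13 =-15719579 / 468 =-33588.84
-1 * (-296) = 296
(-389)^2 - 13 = 151308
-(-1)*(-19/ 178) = -19/ 178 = -0.11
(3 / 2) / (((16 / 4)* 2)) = 3 / 16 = 0.19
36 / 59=0.61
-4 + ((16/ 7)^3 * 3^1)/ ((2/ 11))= 66212/ 343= 193.04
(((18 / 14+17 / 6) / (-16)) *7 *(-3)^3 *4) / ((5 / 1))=1557 / 40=38.92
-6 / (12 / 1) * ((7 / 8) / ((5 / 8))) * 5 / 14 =-1 / 4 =-0.25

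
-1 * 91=-91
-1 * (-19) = 19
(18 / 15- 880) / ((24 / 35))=-15379 / 12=-1281.58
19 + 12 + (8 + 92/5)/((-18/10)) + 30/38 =976/57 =17.12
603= 603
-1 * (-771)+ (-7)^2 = 820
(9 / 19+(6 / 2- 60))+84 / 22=-11016 / 209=-52.71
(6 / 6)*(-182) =-182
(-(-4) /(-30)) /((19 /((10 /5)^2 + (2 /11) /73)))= -6428 /228855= -0.03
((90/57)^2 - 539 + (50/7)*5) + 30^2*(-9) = -21734203/2527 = -8600.79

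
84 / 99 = 28 / 33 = 0.85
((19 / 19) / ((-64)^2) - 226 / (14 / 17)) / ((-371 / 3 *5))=23605227 / 53186560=0.44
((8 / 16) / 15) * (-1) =-1 / 30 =-0.03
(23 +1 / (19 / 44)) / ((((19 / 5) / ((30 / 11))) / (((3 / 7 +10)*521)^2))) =104365630771350 / 194579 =536366364.16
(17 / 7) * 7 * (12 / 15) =68 / 5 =13.60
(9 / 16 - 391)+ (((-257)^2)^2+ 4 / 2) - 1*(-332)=69799525513 / 16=4362470344.56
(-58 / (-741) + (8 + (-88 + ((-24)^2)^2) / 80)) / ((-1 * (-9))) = 461.58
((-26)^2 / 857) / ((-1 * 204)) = -169 / 43707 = -0.00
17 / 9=1.89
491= 491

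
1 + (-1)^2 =2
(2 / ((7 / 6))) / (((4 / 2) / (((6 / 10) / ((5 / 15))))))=54 / 35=1.54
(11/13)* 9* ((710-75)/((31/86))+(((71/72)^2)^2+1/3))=16155114082613/1203351552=13425.10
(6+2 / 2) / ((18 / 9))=7 / 2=3.50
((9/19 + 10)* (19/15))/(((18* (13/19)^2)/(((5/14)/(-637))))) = -71839/81385668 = -0.00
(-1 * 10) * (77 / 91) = -110 / 13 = -8.46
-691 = -691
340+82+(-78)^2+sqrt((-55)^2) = 6561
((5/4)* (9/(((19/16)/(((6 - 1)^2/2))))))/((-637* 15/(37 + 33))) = -0.87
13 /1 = 13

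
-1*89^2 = -7921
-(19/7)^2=-361/49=-7.37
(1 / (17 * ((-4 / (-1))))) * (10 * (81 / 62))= 405 / 2108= 0.19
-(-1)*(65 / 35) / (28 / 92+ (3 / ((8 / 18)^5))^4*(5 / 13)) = 4273801697165312 / 792740576958195949362517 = 0.00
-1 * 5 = -5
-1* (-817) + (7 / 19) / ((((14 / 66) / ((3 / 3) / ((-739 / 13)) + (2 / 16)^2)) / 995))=731122153 / 898624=813.60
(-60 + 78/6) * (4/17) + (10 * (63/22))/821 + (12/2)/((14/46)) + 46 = 58775109/1074689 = 54.69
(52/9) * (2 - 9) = -364/9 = -40.44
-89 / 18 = -4.94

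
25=25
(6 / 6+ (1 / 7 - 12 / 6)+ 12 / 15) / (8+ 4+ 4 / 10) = -0.00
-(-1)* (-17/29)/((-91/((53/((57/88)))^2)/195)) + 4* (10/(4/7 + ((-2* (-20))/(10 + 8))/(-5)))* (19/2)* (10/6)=5890986095/439698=13397.80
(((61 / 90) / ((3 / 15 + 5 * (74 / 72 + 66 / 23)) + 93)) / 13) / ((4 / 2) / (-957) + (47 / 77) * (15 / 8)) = 5185488 / 12803627213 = 0.00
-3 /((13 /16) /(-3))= 11.08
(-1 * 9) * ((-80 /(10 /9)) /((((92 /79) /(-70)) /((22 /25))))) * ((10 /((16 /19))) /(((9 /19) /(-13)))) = 11170768.30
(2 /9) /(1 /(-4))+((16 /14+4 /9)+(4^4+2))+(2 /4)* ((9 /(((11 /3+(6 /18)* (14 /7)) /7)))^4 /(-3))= -25864812305 /3598686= -7187.29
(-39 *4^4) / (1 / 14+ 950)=-139776 / 13301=-10.51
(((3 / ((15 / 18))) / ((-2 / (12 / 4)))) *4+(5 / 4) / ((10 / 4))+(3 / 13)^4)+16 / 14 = -39894047 / 1999270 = -19.95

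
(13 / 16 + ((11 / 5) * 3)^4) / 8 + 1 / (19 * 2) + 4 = 366794359 / 1520000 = 241.31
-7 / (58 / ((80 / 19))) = -280 / 551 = -0.51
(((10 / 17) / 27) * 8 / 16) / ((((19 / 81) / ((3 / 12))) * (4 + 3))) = 15 / 9044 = 0.00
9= 9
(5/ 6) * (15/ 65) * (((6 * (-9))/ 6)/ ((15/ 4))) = -6/ 13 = -0.46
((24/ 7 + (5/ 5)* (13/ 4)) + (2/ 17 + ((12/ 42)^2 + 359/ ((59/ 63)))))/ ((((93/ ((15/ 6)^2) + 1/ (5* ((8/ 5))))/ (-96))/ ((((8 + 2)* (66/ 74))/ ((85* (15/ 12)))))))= -19441875847680/ 92771302463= -209.57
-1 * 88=-88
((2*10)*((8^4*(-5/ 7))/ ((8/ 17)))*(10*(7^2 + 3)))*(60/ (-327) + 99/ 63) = -479311872000/ 5341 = -89741971.92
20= 20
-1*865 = -865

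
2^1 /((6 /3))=1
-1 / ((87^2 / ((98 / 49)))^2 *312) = -1 / 4468601358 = -0.00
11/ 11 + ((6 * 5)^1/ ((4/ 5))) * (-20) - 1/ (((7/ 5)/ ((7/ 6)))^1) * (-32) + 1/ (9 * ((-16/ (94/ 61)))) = -3172535/ 4392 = -722.34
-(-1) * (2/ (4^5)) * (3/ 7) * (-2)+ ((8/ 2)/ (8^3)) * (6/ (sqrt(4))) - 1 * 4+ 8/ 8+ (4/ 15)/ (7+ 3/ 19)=-1343911/ 456960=-2.94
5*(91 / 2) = 455 / 2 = 227.50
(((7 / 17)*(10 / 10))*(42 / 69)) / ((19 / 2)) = 196 / 7429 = 0.03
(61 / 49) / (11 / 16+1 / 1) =976 / 1323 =0.74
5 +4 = 9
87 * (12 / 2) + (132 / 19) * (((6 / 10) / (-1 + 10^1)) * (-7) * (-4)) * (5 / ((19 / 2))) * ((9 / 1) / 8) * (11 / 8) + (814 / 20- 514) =106961 / 1805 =59.26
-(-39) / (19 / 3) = 6.16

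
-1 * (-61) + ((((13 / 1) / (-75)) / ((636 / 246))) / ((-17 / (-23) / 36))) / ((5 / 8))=55.78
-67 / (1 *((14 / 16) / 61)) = -32696 / 7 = -4670.86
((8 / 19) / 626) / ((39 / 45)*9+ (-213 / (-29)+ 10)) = 290 / 10841381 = 0.00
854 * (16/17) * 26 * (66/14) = 1674816/17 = 98518.59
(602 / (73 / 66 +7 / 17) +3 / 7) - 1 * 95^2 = -8627.95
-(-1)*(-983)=-983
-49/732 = -0.07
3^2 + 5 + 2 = 16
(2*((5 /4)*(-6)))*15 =-225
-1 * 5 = -5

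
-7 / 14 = -0.50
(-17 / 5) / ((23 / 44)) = -748 / 115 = -6.50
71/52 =1.37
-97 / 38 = -2.55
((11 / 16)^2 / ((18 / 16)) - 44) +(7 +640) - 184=120793 / 288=419.42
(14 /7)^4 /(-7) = -16 /7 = -2.29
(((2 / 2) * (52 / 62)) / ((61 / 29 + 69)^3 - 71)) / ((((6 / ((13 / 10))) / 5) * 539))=4121741 / 878783525860086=0.00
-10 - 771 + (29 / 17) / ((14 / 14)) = -13248 / 17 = -779.29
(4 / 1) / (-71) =-4 / 71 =-0.06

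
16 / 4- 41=-37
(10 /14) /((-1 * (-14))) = 5 /98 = 0.05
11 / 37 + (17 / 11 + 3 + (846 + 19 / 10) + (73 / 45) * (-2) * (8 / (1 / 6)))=1702097 / 2442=697.01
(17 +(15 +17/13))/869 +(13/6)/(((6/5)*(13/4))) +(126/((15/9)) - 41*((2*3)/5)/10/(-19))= 3692264659/48294675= 76.45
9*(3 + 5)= 72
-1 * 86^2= -7396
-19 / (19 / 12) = -12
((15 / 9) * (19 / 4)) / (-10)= -19 / 24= -0.79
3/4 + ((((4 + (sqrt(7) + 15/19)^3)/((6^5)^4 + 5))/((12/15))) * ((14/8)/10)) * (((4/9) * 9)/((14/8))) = 1601 * sqrt(7)/1319873196862736141 + 75232772221176249089/100310362961567946716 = 0.75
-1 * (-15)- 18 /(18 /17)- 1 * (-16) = 14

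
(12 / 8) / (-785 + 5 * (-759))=-3 / 9160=-0.00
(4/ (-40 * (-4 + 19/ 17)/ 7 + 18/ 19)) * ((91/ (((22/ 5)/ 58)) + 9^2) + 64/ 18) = 294.89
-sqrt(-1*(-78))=-sqrt(78)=-8.83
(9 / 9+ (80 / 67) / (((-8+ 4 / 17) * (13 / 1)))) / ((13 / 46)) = 1306538 / 373659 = 3.50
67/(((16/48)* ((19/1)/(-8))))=-1608/19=-84.63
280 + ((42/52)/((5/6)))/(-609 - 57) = 1346793/4810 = 280.00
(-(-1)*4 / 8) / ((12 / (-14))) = -7 / 12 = -0.58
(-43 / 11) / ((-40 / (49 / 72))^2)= -103243 / 91238400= -0.00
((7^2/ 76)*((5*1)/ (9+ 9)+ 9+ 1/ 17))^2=19598040049/ 540841536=36.24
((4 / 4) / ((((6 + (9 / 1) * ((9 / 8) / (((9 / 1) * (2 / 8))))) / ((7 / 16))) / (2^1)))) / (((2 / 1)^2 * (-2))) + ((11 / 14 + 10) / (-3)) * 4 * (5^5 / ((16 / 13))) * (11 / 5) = -17994169 / 224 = -80331.11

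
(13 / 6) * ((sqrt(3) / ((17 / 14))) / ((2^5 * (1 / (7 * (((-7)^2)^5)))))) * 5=899683668065 * sqrt(3) / 1632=954839352.84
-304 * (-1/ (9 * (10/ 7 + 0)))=23.64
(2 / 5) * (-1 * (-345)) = 138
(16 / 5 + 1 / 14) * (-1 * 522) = -59769 / 35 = -1707.69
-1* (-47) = 47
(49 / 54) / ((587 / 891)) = 1617 / 1174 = 1.38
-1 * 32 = -32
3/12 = 1/4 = 0.25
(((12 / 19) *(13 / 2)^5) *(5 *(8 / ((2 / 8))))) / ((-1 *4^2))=-5569395 / 76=-73281.51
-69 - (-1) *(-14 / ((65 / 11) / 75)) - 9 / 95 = -304782 / 1235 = -246.79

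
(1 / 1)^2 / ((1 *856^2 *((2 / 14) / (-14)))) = -49 / 366368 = -0.00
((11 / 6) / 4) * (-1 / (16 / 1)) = -0.03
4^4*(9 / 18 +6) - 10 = 1654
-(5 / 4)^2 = -25 / 16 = -1.56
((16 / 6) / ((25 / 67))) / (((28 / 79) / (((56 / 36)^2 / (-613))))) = -296408 / 3723975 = -0.08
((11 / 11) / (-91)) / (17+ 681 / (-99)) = -33 / 30394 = -0.00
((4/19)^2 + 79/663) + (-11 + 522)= 122343400/239343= 511.16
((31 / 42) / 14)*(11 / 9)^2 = 3751 / 47628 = 0.08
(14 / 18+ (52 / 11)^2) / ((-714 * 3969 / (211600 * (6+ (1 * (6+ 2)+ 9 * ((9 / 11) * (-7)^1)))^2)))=-9274642033400 / 3810364173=-2434.06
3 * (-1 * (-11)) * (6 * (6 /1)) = 1188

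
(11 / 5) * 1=11 / 5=2.20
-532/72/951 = -133/17118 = -0.01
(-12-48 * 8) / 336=-33 / 28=-1.18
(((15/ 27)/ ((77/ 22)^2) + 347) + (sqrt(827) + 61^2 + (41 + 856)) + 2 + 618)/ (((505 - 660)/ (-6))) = 6 * sqrt(827)/ 155 + 985202/ 4557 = 217.31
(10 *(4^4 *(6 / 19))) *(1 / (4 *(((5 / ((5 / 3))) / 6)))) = 7680 / 19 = 404.21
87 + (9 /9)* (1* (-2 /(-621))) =54029 /621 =87.00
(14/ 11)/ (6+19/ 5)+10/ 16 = 465/ 616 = 0.75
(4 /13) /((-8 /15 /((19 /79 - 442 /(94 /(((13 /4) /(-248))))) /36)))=-0.00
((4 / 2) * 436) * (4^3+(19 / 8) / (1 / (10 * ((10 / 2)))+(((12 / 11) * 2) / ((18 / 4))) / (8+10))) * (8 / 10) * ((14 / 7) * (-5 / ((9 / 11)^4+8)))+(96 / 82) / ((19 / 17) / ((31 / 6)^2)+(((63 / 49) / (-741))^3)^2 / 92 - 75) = -8185124053221330791392237419151191279536 / 86495089427884026853228502195832329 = -94631.08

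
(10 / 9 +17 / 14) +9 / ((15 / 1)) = 1843 / 630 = 2.93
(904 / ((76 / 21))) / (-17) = -4746 / 323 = -14.69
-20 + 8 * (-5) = -60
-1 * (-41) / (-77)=-41 / 77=-0.53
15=15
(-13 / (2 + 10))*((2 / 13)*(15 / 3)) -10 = -65 / 6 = -10.83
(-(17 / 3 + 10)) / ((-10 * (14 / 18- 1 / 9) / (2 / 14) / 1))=47 / 140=0.34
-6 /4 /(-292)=3 /584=0.01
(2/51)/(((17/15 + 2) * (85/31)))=62/13583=0.00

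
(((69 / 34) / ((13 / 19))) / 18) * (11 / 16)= 4807 / 42432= 0.11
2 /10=1 /5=0.20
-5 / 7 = -0.71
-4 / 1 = -4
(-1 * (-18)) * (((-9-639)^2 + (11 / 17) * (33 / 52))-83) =3340099143 / 442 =7556785.39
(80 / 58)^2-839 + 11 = -694748 / 841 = -826.10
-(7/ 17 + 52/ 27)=-1073/ 459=-2.34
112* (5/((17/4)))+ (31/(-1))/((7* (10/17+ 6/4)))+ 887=8589625/8449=1016.64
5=5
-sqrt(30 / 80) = -sqrt(6) / 4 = -0.61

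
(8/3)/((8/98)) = 98/3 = 32.67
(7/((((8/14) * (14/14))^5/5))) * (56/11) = 4117715/1408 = 2924.51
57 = 57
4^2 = 16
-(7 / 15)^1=-0.47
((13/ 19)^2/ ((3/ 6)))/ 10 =169/ 1805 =0.09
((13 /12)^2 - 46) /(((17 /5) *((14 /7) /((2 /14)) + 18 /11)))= -355025 /421056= -0.84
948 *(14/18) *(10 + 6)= 35392/3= 11797.33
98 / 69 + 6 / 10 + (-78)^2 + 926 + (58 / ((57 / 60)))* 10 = 49965793 / 6555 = 7622.55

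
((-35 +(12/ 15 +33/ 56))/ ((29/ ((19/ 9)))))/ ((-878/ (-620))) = -1847693/ 1069404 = -1.73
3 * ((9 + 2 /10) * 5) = 138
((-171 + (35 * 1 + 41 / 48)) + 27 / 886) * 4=-2873093 / 5316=-540.46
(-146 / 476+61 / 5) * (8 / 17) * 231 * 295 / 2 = 55111782 / 289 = 190698.21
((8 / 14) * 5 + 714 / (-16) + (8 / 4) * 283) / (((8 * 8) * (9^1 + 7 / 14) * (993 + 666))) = 29357 / 56485632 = 0.00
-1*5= -5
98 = 98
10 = 10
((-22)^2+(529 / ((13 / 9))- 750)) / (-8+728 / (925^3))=-1031263421875 / 82311115536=-12.53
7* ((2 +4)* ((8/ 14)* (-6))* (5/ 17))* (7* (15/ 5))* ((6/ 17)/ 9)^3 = -4480/ 83521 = -0.05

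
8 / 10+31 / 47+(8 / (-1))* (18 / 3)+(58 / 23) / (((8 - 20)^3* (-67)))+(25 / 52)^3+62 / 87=-1822705715315233 / 39869638136640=-45.72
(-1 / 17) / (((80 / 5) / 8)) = -0.03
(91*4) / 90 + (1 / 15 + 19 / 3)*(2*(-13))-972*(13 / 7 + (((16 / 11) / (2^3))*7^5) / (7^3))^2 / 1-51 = -30116845669 / 266805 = -112879.61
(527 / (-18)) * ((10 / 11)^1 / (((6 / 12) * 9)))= -5270 / 891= -5.91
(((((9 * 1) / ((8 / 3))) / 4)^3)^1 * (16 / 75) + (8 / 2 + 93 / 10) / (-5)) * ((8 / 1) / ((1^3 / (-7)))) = 141.78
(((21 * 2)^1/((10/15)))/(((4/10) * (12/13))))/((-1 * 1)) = -170.62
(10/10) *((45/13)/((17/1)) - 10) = -2165/221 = -9.80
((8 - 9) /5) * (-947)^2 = -896809 /5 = -179361.80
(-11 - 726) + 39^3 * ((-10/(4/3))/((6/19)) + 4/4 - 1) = -5638253/4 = -1409563.25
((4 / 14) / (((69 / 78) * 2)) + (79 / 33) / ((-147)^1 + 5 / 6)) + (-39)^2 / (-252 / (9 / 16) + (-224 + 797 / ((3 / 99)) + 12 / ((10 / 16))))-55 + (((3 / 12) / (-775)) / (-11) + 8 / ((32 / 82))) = -2352892468169697 / 68606337407300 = -34.30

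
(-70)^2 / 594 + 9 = 5123 / 297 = 17.25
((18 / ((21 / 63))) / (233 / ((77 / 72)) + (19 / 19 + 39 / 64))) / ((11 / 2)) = 48384 / 1081595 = 0.04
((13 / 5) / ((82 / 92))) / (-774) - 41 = -3253034 / 79335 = -41.00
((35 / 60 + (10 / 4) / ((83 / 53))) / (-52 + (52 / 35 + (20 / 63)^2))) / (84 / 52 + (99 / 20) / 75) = -7778964375 / 302506880264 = -0.03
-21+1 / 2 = -41 / 2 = -20.50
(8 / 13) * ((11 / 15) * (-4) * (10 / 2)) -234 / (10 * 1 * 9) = -2267 / 195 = -11.63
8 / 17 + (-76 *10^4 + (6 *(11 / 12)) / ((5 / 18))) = -64598277 / 85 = -759979.73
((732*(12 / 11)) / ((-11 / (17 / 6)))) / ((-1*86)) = 12444 / 5203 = 2.39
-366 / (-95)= 3.85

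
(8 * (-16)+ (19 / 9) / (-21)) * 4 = -96844 / 189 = -512.40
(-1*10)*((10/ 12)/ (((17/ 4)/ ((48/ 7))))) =-13.45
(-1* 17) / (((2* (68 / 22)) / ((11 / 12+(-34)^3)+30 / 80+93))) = 10351363 / 96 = 107826.70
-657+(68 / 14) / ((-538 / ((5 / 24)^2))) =-712587881 / 1084608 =-657.00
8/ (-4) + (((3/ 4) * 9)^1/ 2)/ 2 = -5/ 16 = -0.31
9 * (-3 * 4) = -108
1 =1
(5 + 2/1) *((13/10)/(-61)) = -91/610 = -0.15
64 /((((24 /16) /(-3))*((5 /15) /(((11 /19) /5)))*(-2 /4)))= 8448 /95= 88.93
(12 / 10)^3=216 / 125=1.73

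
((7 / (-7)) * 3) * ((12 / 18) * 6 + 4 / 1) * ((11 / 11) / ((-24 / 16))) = 16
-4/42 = -2/21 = -0.10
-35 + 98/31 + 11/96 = -31.72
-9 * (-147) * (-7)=-9261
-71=-71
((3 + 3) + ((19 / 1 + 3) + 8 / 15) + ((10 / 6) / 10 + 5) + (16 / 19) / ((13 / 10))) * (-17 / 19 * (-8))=5769052 / 23465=245.86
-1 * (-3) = 3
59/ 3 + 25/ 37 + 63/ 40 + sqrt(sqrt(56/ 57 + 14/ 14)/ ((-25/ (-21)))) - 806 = -3481327/ 4440 + 19^(3/ 4) *339^(1/ 4) *sqrt(7)/ 95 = -783.00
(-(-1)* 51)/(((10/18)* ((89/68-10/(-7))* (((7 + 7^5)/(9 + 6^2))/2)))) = 280908/1564903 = 0.18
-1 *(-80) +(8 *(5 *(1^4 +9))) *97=38880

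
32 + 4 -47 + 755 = 744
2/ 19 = 0.11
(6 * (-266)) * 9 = -14364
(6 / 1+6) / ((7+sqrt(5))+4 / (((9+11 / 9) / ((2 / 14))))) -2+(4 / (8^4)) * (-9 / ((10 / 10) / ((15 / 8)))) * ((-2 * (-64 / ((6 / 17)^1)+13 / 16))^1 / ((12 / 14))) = -1072857730235 / 152160305152 -311052 * sqrt(5) / 1160891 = -7.65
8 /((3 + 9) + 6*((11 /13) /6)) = 104 /167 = 0.62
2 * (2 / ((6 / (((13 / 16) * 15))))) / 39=5 / 24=0.21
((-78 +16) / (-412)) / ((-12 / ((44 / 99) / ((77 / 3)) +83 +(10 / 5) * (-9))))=-465589 / 571032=-0.82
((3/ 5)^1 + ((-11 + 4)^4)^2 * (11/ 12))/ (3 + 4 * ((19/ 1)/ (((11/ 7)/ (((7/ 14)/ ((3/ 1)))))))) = 3487705001/ 7300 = 477767.81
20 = 20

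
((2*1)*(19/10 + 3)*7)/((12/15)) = 343/4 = 85.75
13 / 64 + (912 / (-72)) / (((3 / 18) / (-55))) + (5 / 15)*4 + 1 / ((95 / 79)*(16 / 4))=76275017 / 18240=4181.74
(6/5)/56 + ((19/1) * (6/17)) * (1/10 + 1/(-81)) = 39149/64260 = 0.61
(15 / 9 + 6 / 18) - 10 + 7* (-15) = -113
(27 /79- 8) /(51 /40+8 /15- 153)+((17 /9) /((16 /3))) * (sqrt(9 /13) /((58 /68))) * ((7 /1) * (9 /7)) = 72600 /1433297+2601 * sqrt(13) /3016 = 3.16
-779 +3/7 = -5450/7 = -778.57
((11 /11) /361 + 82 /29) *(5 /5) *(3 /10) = 88893 /104690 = 0.85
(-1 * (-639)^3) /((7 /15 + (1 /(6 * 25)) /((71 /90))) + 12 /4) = 277876731735 /3701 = 75081527.08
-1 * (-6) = 6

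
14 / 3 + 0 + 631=1907 / 3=635.67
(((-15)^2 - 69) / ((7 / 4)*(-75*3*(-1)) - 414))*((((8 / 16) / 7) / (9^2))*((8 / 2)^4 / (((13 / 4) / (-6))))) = 16384 / 5103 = 3.21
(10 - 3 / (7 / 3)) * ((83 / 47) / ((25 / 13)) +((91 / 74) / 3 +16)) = 275723843 / 1825950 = 151.00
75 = 75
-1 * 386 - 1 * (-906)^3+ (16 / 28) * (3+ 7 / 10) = 743677032.11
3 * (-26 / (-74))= 39 / 37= 1.05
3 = 3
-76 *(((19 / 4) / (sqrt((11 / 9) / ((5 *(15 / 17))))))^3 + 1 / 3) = -55883.63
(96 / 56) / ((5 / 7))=12 / 5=2.40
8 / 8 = 1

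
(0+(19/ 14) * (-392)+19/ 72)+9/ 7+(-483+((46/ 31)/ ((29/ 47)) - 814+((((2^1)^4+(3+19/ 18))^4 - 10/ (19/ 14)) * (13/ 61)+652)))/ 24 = 16158187046454083/ 18375638133888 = 879.33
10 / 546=5 / 273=0.02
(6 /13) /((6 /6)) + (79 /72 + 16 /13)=2611 /936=2.79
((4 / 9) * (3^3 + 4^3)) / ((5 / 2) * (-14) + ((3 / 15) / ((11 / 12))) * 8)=-20020 / 16461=-1.22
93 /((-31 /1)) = -3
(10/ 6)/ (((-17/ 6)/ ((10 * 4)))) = -400/ 17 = -23.53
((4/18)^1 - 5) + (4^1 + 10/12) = 1/18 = 0.06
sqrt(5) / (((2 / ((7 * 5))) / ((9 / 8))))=44.02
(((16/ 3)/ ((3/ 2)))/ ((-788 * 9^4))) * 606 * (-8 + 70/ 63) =100192/ 34897959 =0.00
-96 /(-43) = 2.23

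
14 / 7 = 2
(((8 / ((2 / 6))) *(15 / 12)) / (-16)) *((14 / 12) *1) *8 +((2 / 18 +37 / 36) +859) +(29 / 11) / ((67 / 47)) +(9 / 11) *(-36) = 21624475 / 26532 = 815.03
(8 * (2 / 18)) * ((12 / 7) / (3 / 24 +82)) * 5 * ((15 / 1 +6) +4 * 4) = 3.43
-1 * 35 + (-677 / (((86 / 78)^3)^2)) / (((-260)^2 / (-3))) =-88456795297961 / 2528545219600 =-34.98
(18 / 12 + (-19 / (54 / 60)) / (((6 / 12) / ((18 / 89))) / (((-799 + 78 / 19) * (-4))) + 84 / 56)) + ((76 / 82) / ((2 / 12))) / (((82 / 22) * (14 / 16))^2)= -110585172271 / 9181793462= -12.04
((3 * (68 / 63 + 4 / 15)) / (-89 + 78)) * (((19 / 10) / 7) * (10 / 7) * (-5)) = 8056 / 11319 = 0.71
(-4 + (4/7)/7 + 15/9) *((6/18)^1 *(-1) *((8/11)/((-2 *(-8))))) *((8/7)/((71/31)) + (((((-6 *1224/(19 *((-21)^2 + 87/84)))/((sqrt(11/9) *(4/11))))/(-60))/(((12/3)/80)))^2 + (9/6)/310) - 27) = -146485373550513399971/165328350328589845320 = -0.89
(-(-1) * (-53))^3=-148877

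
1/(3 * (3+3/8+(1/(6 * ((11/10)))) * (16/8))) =88/971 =0.09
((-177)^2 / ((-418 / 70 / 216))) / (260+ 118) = -626580 / 209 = -2997.99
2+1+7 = 10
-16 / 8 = -2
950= 950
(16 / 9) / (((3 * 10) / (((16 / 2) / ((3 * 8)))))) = 8 / 405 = 0.02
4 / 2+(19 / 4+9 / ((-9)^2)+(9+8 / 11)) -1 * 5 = 4589 / 396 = 11.59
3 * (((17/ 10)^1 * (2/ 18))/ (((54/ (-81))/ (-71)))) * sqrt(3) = 1207 * sqrt(3)/ 20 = 104.53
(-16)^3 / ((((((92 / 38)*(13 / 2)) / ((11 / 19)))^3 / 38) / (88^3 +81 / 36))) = -141179308509184 / 26730899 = -5281502.45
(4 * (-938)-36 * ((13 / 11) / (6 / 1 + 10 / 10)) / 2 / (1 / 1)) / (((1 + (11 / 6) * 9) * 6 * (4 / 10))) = -144569 / 1617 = -89.41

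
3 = 3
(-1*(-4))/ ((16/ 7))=7/ 4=1.75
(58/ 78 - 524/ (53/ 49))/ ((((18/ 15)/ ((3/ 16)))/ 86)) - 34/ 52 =-214984429/ 33072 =-6500.50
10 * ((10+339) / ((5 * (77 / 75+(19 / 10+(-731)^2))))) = 104700 / 80154589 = 0.00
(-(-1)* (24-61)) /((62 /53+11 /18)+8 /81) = -317682 /16139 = -19.68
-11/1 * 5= -55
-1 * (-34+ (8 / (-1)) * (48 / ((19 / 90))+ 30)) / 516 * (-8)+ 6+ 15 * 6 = 155764 / 2451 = 63.55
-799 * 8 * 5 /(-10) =3196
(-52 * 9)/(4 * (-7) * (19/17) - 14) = 3978/385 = 10.33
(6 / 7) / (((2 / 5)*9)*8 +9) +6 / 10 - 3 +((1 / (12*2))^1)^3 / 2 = -16103179 / 6773760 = -2.38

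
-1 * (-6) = 6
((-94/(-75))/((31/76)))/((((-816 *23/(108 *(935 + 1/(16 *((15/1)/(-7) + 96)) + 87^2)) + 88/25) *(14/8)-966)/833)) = -542836459582/203573172213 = -2.67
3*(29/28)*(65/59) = 5655/1652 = 3.42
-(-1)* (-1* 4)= -4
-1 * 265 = -265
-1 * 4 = -4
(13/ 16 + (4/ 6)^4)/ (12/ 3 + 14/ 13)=1547/ 7776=0.20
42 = 42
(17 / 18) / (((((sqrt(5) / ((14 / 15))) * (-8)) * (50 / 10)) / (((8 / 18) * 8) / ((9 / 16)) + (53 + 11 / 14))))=-1158737 * sqrt(5) / 4374000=-0.59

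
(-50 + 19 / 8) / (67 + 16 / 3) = -1143 / 1736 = -0.66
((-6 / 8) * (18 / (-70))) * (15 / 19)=81 / 532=0.15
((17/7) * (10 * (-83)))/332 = -85/14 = -6.07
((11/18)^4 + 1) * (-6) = -119617/17496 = -6.84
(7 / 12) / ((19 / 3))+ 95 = 7227 / 76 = 95.09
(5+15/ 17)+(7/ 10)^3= 105831/ 17000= 6.23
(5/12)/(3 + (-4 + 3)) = 0.21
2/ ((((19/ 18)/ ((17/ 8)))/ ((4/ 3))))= 102/ 19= 5.37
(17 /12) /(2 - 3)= -17 /12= -1.42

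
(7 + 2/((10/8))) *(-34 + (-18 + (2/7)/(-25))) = -391386/875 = -447.30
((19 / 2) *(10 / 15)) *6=38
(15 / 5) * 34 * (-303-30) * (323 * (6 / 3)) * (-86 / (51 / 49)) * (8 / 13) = 14504116032 / 13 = 1115701233.23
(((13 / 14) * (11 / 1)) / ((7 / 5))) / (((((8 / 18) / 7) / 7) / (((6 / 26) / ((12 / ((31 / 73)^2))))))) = 475695 / 170528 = 2.79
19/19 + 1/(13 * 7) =1.01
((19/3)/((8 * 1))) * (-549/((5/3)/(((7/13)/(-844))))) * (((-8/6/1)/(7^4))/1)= -0.00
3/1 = 3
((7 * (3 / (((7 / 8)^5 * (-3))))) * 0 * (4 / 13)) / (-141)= 0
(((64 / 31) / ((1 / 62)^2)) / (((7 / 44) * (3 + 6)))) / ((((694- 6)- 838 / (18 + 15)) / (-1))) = -1920512 / 229593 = -8.36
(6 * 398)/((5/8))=19104/5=3820.80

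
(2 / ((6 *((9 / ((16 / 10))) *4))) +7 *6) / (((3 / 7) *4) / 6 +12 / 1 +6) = 4963 / 2160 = 2.30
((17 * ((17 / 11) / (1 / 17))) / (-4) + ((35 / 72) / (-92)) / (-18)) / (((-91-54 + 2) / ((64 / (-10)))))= -146446319 / 29304990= -5.00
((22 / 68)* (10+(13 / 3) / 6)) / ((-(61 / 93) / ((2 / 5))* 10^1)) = -65813 / 311100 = -0.21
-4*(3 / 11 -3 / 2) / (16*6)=9 / 176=0.05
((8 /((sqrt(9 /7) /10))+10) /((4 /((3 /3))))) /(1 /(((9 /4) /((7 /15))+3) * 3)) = 3285 /56+1095 * sqrt(7) /7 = 472.53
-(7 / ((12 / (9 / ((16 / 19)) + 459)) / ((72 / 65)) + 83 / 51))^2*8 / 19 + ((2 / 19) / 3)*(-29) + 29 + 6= 24094887333809 / 912373423473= 26.41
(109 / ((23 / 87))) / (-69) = -3161 / 529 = -5.98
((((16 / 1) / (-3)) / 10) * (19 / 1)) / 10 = -1.01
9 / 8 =1.12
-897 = -897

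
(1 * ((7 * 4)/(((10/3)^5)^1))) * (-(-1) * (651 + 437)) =231336/3125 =74.03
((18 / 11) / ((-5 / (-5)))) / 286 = 9 / 1573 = 0.01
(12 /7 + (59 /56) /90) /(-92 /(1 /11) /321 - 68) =-930793 /38371200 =-0.02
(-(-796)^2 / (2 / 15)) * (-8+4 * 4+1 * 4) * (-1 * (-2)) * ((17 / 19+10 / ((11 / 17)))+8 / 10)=-408781164096 / 209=-1955890737.30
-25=-25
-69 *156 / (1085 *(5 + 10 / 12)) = -64584 / 37975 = -1.70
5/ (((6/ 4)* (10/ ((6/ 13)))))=2/ 13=0.15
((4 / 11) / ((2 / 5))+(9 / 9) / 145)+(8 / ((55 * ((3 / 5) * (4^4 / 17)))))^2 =148152241 / 161694720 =0.92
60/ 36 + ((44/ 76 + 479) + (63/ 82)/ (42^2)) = 62981633/ 130872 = 481.25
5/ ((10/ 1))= 1/ 2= 0.50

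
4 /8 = 1 /2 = 0.50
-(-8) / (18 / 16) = 64 / 9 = 7.11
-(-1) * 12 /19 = 12 /19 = 0.63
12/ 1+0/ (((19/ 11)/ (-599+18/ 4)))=12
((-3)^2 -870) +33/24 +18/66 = -75623/88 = -859.35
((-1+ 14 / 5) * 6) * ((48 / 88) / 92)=81 / 1265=0.06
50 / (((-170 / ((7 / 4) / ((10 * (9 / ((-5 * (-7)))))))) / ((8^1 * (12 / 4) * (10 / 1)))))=-48.04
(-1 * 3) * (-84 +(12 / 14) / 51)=29982 / 119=251.95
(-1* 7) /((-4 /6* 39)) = 0.27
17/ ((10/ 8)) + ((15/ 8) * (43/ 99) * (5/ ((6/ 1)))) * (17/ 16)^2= 29127647/ 2027520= 14.37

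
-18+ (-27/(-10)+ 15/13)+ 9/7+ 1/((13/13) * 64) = -374041/29120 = -12.84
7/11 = 0.64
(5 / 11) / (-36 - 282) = -5 / 3498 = -0.00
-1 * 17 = -17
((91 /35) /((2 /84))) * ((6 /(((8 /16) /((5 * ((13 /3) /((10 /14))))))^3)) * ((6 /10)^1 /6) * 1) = 1097199376 /75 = 14629325.01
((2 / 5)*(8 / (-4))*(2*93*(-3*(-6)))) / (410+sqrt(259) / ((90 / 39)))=-988329600 / 151246229+1044576*sqrt(259) / 151246229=-6.42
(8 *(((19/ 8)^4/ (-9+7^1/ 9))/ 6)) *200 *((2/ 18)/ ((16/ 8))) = -3258025/ 56832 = -57.33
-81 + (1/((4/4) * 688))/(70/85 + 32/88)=-12371429/152736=-81.00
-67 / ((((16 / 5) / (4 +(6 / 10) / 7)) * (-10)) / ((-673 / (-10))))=6448013 / 11200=575.72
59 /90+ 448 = 40379 /90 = 448.66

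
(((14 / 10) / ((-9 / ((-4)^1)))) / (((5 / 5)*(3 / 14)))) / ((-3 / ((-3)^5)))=235.20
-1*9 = -9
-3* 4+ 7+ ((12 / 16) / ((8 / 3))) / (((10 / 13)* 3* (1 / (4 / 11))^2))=-12061 / 2420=-4.98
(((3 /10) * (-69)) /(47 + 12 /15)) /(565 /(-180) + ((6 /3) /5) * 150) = -162 /21271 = -0.01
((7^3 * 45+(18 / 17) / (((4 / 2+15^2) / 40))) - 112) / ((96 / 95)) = 15163.57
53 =53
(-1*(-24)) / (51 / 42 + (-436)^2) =336 / 2661361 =0.00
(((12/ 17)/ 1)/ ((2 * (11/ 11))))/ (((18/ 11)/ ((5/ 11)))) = 5/ 51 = 0.10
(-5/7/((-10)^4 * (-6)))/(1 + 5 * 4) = 1/1764000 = 0.00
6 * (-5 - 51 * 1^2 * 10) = -3090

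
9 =9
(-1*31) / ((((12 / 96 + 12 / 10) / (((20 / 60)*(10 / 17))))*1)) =-12400 / 2703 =-4.59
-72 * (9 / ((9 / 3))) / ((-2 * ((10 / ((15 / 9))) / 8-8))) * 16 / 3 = -2304 / 29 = -79.45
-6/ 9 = -2/ 3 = -0.67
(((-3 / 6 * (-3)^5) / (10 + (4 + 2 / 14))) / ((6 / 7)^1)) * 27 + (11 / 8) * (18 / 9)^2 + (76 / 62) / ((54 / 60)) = 3406291 / 12276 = 277.48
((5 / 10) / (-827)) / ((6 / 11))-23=-228263 / 9924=-23.00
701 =701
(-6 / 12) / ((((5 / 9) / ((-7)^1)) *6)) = 21 / 20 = 1.05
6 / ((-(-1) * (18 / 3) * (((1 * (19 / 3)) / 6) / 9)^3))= 4251528 / 6859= 619.85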